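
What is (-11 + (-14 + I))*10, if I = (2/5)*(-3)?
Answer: -262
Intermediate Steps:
I = -6/5 (I = (2*(⅕))*(-3) = (⅖)*(-3) = -6/5 ≈ -1.2000)
(-11 + (-14 + I))*10 = (-11 + (-14 - 6/5))*10 = (-11 - 76/5)*10 = -131/5*10 = -262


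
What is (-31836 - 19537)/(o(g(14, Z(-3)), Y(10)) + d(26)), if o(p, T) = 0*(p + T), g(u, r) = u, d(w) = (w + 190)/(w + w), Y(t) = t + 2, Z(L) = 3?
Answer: -667849/54 ≈ -12368.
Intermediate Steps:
Y(t) = 2 + t
d(w) = (190 + w)/(2*w) (d(w) = (190 + w)/((2*w)) = (190 + w)*(1/(2*w)) = (190 + w)/(2*w))
o(p, T) = 0 (o(p, T) = 0*(T + p) = 0)
(-31836 - 19537)/(o(g(14, Z(-3)), Y(10)) + d(26)) = (-31836 - 19537)/(0 + (½)*(190 + 26)/26) = -51373/(0 + (½)*(1/26)*216) = -51373/(0 + 54/13) = -51373/54/13 = -51373*13/54 = -667849/54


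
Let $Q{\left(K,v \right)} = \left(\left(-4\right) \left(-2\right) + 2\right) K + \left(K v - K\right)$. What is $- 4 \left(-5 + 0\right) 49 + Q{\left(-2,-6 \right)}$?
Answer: $974$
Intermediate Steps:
$Q{\left(K,v \right)} = 9 K + K v$ ($Q{\left(K,v \right)} = \left(8 + 2\right) K + \left(- K + K v\right) = 10 K + \left(- K + K v\right) = 9 K + K v$)
$- 4 \left(-5 + 0\right) 49 + Q{\left(-2,-6 \right)} = - 4 \left(-5 + 0\right) 49 - 2 \left(9 - 6\right) = \left(-4\right) \left(-5\right) 49 - 6 = 20 \cdot 49 - 6 = 980 - 6 = 974$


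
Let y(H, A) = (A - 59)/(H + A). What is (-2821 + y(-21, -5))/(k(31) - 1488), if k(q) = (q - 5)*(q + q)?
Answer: -36641/1612 ≈ -22.730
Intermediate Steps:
y(H, A) = (-59 + A)/(A + H)
k(q) = 2*q*(-5 + q) (k(q) = (-5 + q)*(2*q) = 2*q*(-5 + q))
(-2821 + y(-21, -5))/(k(31) - 1488) = (-2821 + (-59 - 5)/(-5 - 21))/(2*31*(-5 + 31) - 1488) = (-2821 - 64/(-26))/(2*31*26 - 1488) = (-2821 - 1/26*(-64))/(1612 - 1488) = (-2821 + 32/13)/124 = -36641/13*1/124 = -36641/1612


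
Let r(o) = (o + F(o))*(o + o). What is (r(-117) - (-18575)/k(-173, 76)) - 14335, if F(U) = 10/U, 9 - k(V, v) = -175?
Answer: 2422167/184 ≈ 13164.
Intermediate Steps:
k(V, v) = 184 (k(V, v) = 9 - 1*(-175) = 9 + 175 = 184)
r(o) = 2*o*(o + 10/o) (r(o) = (o + 10/o)*(o + o) = (o + 10/o)*(2*o) = 2*o*(o + 10/o))
(r(-117) - (-18575)/k(-173, 76)) - 14335 = ((20 + 2*(-117)²) - (-18575)/184) - 14335 = ((20 + 2*13689) - (-18575)/184) - 14335 = ((20 + 27378) - 1*(-18575/184)) - 14335 = (27398 + 18575/184) - 14335 = 5059807/184 - 14335 = 2422167/184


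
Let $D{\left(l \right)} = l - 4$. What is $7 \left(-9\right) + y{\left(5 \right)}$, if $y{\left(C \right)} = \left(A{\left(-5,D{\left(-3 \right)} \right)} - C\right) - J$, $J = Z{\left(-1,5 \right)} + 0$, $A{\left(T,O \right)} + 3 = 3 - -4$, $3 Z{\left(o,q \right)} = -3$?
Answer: $-63$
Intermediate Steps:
$Z{\left(o,q \right)} = -1$ ($Z{\left(o,q \right)} = \frac{1}{3} \left(-3\right) = -1$)
$D{\left(l \right)} = -4 + l$ ($D{\left(l \right)} = l - 4 = -4 + l$)
$A{\left(T,O \right)} = 4$ ($A{\left(T,O \right)} = -3 + \left(3 - -4\right) = -3 + \left(3 + 4\right) = -3 + 7 = 4$)
$J = -1$ ($J = -1 + 0 = -1$)
$y{\left(C \right)} = 5 - C$ ($y{\left(C \right)} = \left(4 - C\right) - -1 = \left(4 - C\right) + 1 = 5 - C$)
$7 \left(-9\right) + y{\left(5 \right)} = 7 \left(-9\right) + \left(5 - 5\right) = -63 + \left(5 - 5\right) = -63 + 0 = -63$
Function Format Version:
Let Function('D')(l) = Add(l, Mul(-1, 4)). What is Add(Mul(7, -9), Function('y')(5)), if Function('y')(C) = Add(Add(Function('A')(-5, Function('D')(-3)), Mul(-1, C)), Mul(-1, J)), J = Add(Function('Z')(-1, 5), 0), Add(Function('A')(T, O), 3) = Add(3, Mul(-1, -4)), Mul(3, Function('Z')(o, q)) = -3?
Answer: -63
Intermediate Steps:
Function('Z')(o, q) = -1 (Function('Z')(o, q) = Mul(Rational(1, 3), -3) = -1)
Function('D')(l) = Add(-4, l) (Function('D')(l) = Add(l, -4) = Add(-4, l))
Function('A')(T, O) = 4 (Function('A')(T, O) = Add(-3, Add(3, Mul(-1, -4))) = Add(-3, Add(3, 4)) = Add(-3, 7) = 4)
J = -1 (J = Add(-1, 0) = -1)
Function('y')(C) = Add(5, Mul(-1, C)) (Function('y')(C) = Add(Add(4, Mul(-1, C)), Mul(-1, -1)) = Add(Add(4, Mul(-1, C)), 1) = Add(5, Mul(-1, C)))
Add(Mul(7, -9), Function('y')(5)) = Add(Mul(7, -9), Add(5, Mul(-1, 5))) = Add(-63, Add(5, -5)) = Add(-63, 0) = -63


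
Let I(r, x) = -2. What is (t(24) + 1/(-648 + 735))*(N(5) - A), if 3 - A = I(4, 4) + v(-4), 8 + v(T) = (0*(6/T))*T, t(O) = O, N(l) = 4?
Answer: -6267/29 ≈ -216.10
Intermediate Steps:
v(T) = -8 (v(T) = -8 + (0*(6/T))*T = -8 + 0*T = -8 + 0 = -8)
A = 13 (A = 3 - (-2 - 8) = 3 - 1*(-10) = 3 + 10 = 13)
(t(24) + 1/(-648 + 735))*(N(5) - A) = (24 + 1/(-648 + 735))*(4 - 1*13) = (24 + 1/87)*(4 - 13) = (24 + 1/87)*(-9) = (2089/87)*(-9) = -6267/29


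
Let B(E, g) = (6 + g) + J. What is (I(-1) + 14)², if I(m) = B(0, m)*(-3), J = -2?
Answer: 25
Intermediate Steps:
B(E, g) = 4 + g (B(E, g) = (6 + g) - 2 = 4 + g)
I(m) = -12 - 3*m (I(m) = (4 + m)*(-3) = -12 - 3*m)
(I(-1) + 14)² = ((-12 - 3*(-1)) + 14)² = ((-12 + 3) + 14)² = (-9 + 14)² = 5² = 25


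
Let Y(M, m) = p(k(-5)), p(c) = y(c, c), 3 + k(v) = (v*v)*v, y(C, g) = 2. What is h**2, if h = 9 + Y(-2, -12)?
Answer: 121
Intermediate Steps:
k(v) = -3 + v**3 (k(v) = -3 + (v*v)*v = -3 + v**2*v = -3 + v**3)
p(c) = 2
Y(M, m) = 2
h = 11 (h = 9 + 2 = 11)
h**2 = 11**2 = 121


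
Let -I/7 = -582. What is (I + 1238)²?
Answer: 28217344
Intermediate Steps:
I = 4074 (I = -7*(-582) = 4074)
(I + 1238)² = (4074 + 1238)² = 5312² = 28217344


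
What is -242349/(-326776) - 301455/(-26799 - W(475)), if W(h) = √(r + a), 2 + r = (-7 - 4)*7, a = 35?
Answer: 562794920368845/46937218750264 - 120582*I*√11/143637289 ≈ 11.99 - 0.0027843*I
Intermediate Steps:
r = -79 (r = -2 + (-7 - 4)*7 = -2 - 11*7 = -2 - 77 = -79)
W(h) = 2*I*√11 (W(h) = √(-79 + 35) = √(-44) = 2*I*√11)
-242349/(-326776) - 301455/(-26799 - W(475)) = -242349/(-326776) - 301455/(-26799 - 2*I*√11) = -242349*(-1/326776) - 301455/(-26799 - 2*I*√11) = 242349/326776 - 301455/(-26799 - 2*I*√11)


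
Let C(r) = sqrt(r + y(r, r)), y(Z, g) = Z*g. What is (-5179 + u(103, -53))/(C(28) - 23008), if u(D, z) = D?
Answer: 29197152/132341813 + 2538*sqrt(203)/132341813 ≈ 0.22089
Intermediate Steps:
C(r) = sqrt(r + r**2) (C(r) = sqrt(r + r*r) = sqrt(r + r**2))
(-5179 + u(103, -53))/(C(28) - 23008) = (-5179 + 103)/(sqrt(28*(1 + 28)) - 23008) = -5076/(sqrt(28*29) - 23008) = -5076/(sqrt(812) - 23008) = -5076/(2*sqrt(203) - 23008) = -5076/(-23008 + 2*sqrt(203))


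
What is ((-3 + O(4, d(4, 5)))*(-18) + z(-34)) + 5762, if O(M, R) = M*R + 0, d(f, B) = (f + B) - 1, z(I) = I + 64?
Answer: 5270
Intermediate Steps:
z(I) = 64 + I
d(f, B) = -1 + B + f (d(f, B) = (B + f) - 1 = -1 + B + f)
O(M, R) = M*R
((-3 + O(4, d(4, 5)))*(-18) + z(-34)) + 5762 = ((-3 + 4*(-1 + 5 + 4))*(-18) + (64 - 34)) + 5762 = ((-3 + 4*8)*(-18) + 30) + 5762 = ((-3 + 32)*(-18) + 30) + 5762 = (29*(-18) + 30) + 5762 = (-522 + 30) + 5762 = -492 + 5762 = 5270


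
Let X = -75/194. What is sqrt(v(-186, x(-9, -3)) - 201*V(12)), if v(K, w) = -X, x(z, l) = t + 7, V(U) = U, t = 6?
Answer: I*sqrt(90763482)/194 ≈ 49.108*I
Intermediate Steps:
X = -75/194 (X = -75*1/194 = -75/194 ≈ -0.38660)
x(z, l) = 13 (x(z, l) = 6 + 7 = 13)
v(K, w) = 75/194 (v(K, w) = -1*(-75/194) = 75/194)
sqrt(v(-186, x(-9, -3)) - 201*V(12)) = sqrt(75/194 - 201*12) = sqrt(75/194 - 2412) = sqrt(-467853/194) = I*sqrt(90763482)/194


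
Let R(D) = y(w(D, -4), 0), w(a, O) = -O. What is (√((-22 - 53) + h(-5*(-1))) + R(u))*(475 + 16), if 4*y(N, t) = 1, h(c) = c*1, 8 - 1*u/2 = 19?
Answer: 491/4 + 491*I*√70 ≈ 122.75 + 4108.0*I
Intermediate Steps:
u = -22 (u = 16 - 2*19 = 16 - 38 = -22)
h(c) = c
y(N, t) = ¼ (y(N, t) = (¼)*1 = ¼)
R(D) = ¼
(√((-22 - 53) + h(-5*(-1))) + R(u))*(475 + 16) = (√((-22 - 53) - 5*(-1)) + ¼)*(475 + 16) = (√(-75 + 5) + ¼)*491 = (√(-70) + ¼)*491 = (I*√70 + ¼)*491 = (¼ + I*√70)*491 = 491/4 + 491*I*√70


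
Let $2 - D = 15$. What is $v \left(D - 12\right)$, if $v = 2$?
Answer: $-50$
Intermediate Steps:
$D = -13$ ($D = 2 - 15 = -13$)
$v \left(D - 12\right) = 2 \left(-13 - 12\right) = 2 \left(-25\right) = -50$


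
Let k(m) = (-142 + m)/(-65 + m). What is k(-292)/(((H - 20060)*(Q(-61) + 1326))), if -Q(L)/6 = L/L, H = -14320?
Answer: -31/1157230800 ≈ -2.6788e-8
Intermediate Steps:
k(m) = (-142 + m)/(-65 + m)
Q(L) = -6 (Q(L) = -6*L/L = -6*1 = -6)
k(-292)/(((H - 20060)*(Q(-61) + 1326))) = ((-142 - 292)/(-65 - 292))/(((-14320 - 20060)*(-6 + 1326))) = (-434/(-357))/((-34380*1320)) = -1/357*(-434)/(-45381600) = (62/51)*(-1/45381600) = -31/1157230800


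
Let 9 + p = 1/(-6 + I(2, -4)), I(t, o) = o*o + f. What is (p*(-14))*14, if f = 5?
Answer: 26264/15 ≈ 1750.9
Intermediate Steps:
I(t, o) = 5 + o² (I(t, o) = o*o + 5 = o² + 5 = 5 + o²)
p = -134/15 (p = -9 + 1/(-6 + (5 + (-4)²)) = -9 + 1/(-6 + (5 + 16)) = -9 + 1/(-6 + 21) = -9 + 1/15 = -134/15 ≈ -8.9333)
(p*(-14))*14 = -134/15*(-14)*14 = (1876/15)*14 = 26264/15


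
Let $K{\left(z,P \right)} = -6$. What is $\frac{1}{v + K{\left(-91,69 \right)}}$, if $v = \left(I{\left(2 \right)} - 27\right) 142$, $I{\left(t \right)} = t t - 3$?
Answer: $- \frac{1}{3698} \approx -0.00027042$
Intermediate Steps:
$I{\left(t \right)} = -3 + t^{2}$ ($I{\left(t \right)} = t^{2} - 3 = -3 + t^{2}$)
$v = -3692$ ($v = \left(\left(-3 + 2^{2}\right) - 27\right) 142 = \left(\left(-3 + 4\right) - 27\right) 142 = \left(1 - 27\right) 142 = \left(-26\right) 142 = -3692$)
$\frac{1}{v + K{\left(-91,69 \right)}} = \frac{1}{-3692 - 6} = \frac{1}{-3698} = - \frac{1}{3698}$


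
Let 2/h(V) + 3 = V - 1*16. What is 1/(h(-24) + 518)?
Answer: 43/22272 ≈ 0.0019307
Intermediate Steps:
h(V) = 2/(-19 + V) (h(V) = 2/(-3 + (V - 1*16)) = 2/(-3 + (V - 16)) = 2/(-3 + (-16 + V)) = 2/(-19 + V))
1/(h(-24) + 518) = 1/(2/(-19 - 24) + 518) = 1/(2/(-43) + 518) = 1/(2*(-1/43) + 518) = 1/(-2/43 + 518) = 1/(22272/43) = 43/22272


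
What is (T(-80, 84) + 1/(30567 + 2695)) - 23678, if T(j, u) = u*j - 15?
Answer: -1011597205/33262 ≈ -30413.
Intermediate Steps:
T(j, u) = -15 + j*u (T(j, u) = j*u - 15 = -15 + j*u)
(T(-80, 84) + 1/(30567 + 2695)) - 23678 = ((-15 - 80*84) + 1/(30567 + 2695)) - 23678 = ((-15 - 6720) + 1/33262) - 23678 = (-6735 + 1/33262) - 23678 = -224019569/33262 - 23678 = -1011597205/33262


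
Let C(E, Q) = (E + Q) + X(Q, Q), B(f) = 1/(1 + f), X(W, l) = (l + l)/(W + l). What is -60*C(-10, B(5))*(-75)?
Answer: -39750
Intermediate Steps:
X(W, l) = 2*l/(W + l) (X(W, l) = (2*l)/(W + l) = 2*l/(W + l))
C(E, Q) = 1 + E + Q (C(E, Q) = (E + Q) + 2*Q/(Q + Q) = (E + Q) + 2*Q/((2*Q)) = (E + Q) + 2*Q*(1/(2*Q)) = (E + Q) + 1 = 1 + E + Q)
-60*C(-10, B(5))*(-75) = -60*(1 - 10 + 1/(1 + 5))*(-75) = -60*(1 - 10 + 1/6)*(-75) = -60*(1 - 10 + ⅙)*(-75) = -60*(-53/6)*(-75) = 530*(-75) = -39750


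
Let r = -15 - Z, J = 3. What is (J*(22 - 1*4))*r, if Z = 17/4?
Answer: -2079/2 ≈ -1039.5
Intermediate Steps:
Z = 17/4 (Z = 17*(¼) = 17/4 ≈ 4.2500)
r = -77/4 (r = -15 - 1*17/4 = -15 - 17/4 = -77/4 ≈ -19.250)
(J*(22 - 1*4))*r = (3*(22 - 1*4))*(-77/4) = (3*(22 - 4))*(-77/4) = (3*18)*(-77/4) = 54*(-77/4) = -2079/2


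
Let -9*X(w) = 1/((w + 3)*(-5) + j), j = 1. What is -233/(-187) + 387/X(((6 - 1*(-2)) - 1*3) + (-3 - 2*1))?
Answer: 9118727/187 ≈ 48763.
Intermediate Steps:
X(w) = -1/(9*(-14 - 5*w)) (X(w) = -1/(9*((w + 3)*(-5) + 1)) = -1/(9*((3 + w)*(-5) + 1)) = -1/(9*((-15 - 5*w) + 1)) = -1/(9*(-14 - 5*w)))
-233/(-187) + 387/X(((6 - 1*(-2)) - 1*3) + (-3 - 2*1)) = -233/(-187) + 387/((1/(9*(14 + 5*(((6 - 1*(-2)) - 1*3) + (-3 - 2*1)))))) = -233*(-1/187) + 387/((1/(9*(14 + 5*(((6 + 2) - 3) + (-3 - 2)))))) = 233/187 + 387/((1/(9*(14 + 5*((8 - 3) - 5))))) = 233/187 + 387/((1/(9*(14 + 5*(5 - 5))))) = 233/187 + 387/((1/(9*(14 + 5*0)))) = 233/187 + 387/((1/(9*(14 + 0)))) = 233/187 + 387/(((1/9)/14)) = 233/187 + 387/(((1/9)*(1/14))) = 233/187 + 387/(1/126) = 233/187 + 387*126 = 233/187 + 48762 = 9118727/187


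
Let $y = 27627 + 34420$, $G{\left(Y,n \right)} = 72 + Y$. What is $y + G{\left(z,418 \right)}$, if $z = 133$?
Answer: $62252$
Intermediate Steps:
$y = 62047$
$y + G{\left(z,418 \right)} = 62047 + \left(72 + 133\right) = 62047 + 205 = 62252$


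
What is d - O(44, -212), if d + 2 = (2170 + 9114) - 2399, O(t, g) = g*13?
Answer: 11639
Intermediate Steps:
O(t, g) = 13*g
d = 8883 (d = -2 + ((2170 + 9114) - 2399) = -2 + (11284 - 2399) = -2 + 8885 = 8883)
d - O(44, -212) = 8883 - 13*(-212) = 8883 - 1*(-2756) = 8883 + 2756 = 11639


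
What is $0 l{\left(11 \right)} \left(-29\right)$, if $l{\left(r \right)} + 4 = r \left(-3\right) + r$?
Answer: $0$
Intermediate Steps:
$l{\left(r \right)} = -4 - 2 r$ ($l{\left(r \right)} = -4 + \left(r \left(-3\right) + r\right) = -4 + \left(- 3 r + r\right) = -4 - 2 r$)
$0 l{\left(11 \right)} \left(-29\right) = 0 \left(-4 - 22\right) \left(-29\right) = 0 \left(-26\right) \left(-29\right) = 0 \left(-29\right) = 0$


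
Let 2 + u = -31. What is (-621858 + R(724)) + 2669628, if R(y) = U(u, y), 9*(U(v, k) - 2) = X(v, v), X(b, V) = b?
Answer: 6143305/3 ≈ 2.0478e+6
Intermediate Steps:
u = -33 (u = -2 - 31 = -33)
U(v, k) = 2 + v/9
R(y) = -5/3 (R(y) = 2 + (⅑)*(-33) = 2 - 11/3 = -5/3)
(-621858 + R(724)) + 2669628 = (-621858 - 5/3) + 2669628 = -1865579/3 + 2669628 = 6143305/3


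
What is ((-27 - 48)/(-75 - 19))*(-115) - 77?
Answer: -15863/94 ≈ -168.76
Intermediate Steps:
((-27 - 48)/(-75 - 19))*(-115) - 77 = -75/(-94)*(-115) - 77 = -75*(-1/94)*(-115) - 77 = (75/94)*(-115) - 77 = -8625/94 - 77 = -15863/94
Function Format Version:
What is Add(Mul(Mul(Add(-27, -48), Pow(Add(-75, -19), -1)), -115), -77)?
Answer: Rational(-15863, 94) ≈ -168.76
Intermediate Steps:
Add(Mul(Mul(Add(-27, -48), Pow(Add(-75, -19), -1)), -115), -77) = Add(Mul(Mul(-75, Pow(-94, -1)), -115), -77) = Add(Mul(Mul(-75, Rational(-1, 94)), -115), -77) = Add(Mul(Rational(75, 94), -115), -77) = Add(Rational(-8625, 94), -77) = Rational(-15863, 94)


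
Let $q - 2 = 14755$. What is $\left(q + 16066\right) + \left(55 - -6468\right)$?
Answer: $37346$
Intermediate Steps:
$q = 14757$ ($q = 2 + 14755 = 14757$)
$\left(q + 16066\right) + \left(55 - -6468\right) = \left(14757 + 16066\right) + \left(55 - -6468\right) = 30823 + \left(55 + 6468\right) = 30823 + 6523 = 37346$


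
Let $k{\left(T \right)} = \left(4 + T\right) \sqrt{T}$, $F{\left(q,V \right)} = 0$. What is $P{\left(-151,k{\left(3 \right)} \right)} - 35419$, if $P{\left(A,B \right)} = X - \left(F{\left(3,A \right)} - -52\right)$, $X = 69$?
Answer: $-35402$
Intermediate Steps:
$k{\left(T \right)} = \sqrt{T} \left(4 + T\right)$
$P{\left(A,B \right)} = 17$ ($P{\left(A,B \right)} = 69 - \left(0 - -52\right) = 69 - \left(0 + 52\right) = 69 - 52 = 17$)
$P{\left(-151,k{\left(3 \right)} \right)} - 35419 = 17 - 35419 = -35402$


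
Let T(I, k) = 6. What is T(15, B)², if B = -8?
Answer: 36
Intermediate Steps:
T(15, B)² = 6² = 36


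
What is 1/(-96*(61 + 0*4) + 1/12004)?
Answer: -12004/70295423 ≈ -0.00017076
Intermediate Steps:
1/(-96*(61 + 0*4) + 1/12004) = 1/(-96*(61 + 0) + 1/12004) = 1/(-96*61 + 1/12004) = 1/(-5856 + 1/12004) = 1/(-70295423/12004) = -12004/70295423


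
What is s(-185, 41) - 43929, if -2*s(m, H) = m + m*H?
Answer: -40044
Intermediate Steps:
s(m, H) = -m/2 - H*m/2 (s(m, H) = -(m + m*H)/2 = -(m + H*m)/2 = -m/2 - H*m/2)
s(-185, 41) - 43929 = -½*(-185)*(1 + 41) - 43929 = -½*(-185)*42 - 43929 = 3885 - 43929 = -40044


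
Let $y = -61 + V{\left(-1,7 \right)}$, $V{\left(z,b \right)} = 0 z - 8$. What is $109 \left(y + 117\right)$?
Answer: $5232$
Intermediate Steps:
$V{\left(z,b \right)} = -8$ ($V{\left(z,b \right)} = 0 - 8 = -8$)
$y = -69$ ($y = -61 - 8 = -69$)
$109 \left(y + 117\right) = 109 \left(-69 + 117\right) = 109 \cdot 48 = 5232$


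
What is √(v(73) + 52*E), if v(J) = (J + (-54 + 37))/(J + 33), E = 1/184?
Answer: √4819926/2438 ≈ 0.90051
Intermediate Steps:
E = 1/184 ≈ 0.0054348
v(J) = (-17 + J)/(33 + J) (v(J) = (J - 17)/(33 + J) = (-17 + J)/(33 + J))
√(v(73) + 52*E) = √((-17 + 73)/(33 + 73) + 52*(1/184)) = √(56/106 + 13/46) = √((1/106)*56 + 13/46) = √(28/53 + 13/46) = √(1977/2438) = √4819926/2438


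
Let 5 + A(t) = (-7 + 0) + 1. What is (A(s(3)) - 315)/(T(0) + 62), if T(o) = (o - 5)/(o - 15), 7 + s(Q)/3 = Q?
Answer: -978/187 ≈ -5.2299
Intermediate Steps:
s(Q) = -21 + 3*Q
A(t) = -11 (A(t) = -5 + ((-7 + 0) + 1) = -5 + (-7 + 1) = -5 - 6 = -11)
T(o) = (-5 + o)/(-15 + o)
(A(s(3)) - 315)/(T(0) + 62) = (-11 - 315)/((-5 + 0)/(-15 + 0) + 62) = -326/(-5/(-15) + 62) = -326/(-1/15*(-5) + 62) = -326/(⅓ + 62) = -326/187/3 = -326*3/187 = -978/187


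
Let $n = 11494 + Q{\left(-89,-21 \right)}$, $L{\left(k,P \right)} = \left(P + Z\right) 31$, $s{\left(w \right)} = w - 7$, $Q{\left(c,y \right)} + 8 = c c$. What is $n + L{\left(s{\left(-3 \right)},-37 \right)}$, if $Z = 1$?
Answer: $18291$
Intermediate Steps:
$Q{\left(c,y \right)} = -8 + c^{2}$ ($Q{\left(c,y \right)} = -8 + c c = -8 + c^{2}$)
$s{\left(w \right)} = -7 + w$ ($s{\left(w \right)} = w - 7 = -7 + w$)
$L{\left(k,P \right)} = 31 + 31 P$ ($L{\left(k,P \right)} = \left(P + 1\right) 31 = \left(1 + P\right) 31 = 31 + 31 P$)
$n = 19407$ ($n = 11494 - \left(8 - \left(-89\right)^{2}\right) = 11494 + \left(-8 + 7921\right) = 11494 + 7913 = 19407$)
$n + L{\left(s{\left(-3 \right)},-37 \right)} = 19407 + \left(31 + 31 \left(-37\right)\right) = 19407 + \left(31 - 1147\right) = 19407 - 1116 = 18291$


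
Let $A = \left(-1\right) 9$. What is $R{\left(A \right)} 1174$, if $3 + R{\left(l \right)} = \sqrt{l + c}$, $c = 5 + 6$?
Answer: $-3522 + 1174 \sqrt{2} \approx -1861.7$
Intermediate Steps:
$A = -9$
$c = 11$
$R{\left(l \right)} = -3 + \sqrt{11 + l}$ ($R{\left(l \right)} = -3 + \sqrt{l + 11} = -3 + \sqrt{11 + l}$)
$R{\left(A \right)} 1174 = \left(-3 + \sqrt{11 - 9}\right) 1174 = \left(-3 + \sqrt{2}\right) 1174 = -3522 + 1174 \sqrt{2}$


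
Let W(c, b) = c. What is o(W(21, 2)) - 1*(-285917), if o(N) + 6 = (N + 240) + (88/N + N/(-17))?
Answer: 102164459/357 ≈ 2.8618e+5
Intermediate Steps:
o(N) = 234 + 88/N + 16*N/17 (o(N) = -6 + ((N + 240) + (88/N + N/(-17))) = -6 + ((240 + N) + (88/N + N*(-1/17))) = -6 + ((240 + N) + (88/N - N/17)) = -6 + (240 + 88/N + 16*N/17) = 234 + 88/N + 16*N/17)
o(W(21, 2)) - 1*(-285917) = (234 + 88/21 + (16/17)*21) - 1*(-285917) = (234 + 88*(1/21) + 336/17) + 285917 = (234 + 88/21 + 336/17) + 285917 = 92090/357 + 285917 = 102164459/357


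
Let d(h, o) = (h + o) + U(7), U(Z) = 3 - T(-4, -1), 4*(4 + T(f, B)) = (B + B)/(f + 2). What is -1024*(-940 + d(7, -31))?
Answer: 980224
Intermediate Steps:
T(f, B) = -4 + B/(2*(2 + f)) (T(f, B) = -4 + ((B + B)/(f + 2))/4 = -4 + ((2*B)/(2 + f))/4 = -4 + (2*B/(2 + f))/4 = -4 + B/(2*(2 + f)))
U(Z) = 27/4 (U(Z) = 3 - (-16 - 1 - 8*(-4))/(2*(2 - 4)) = 3 - (-16 - 1 + 32)/(2*(-2)) = 3 - (-1)*15/(2*2) = 3 - 1*(-15/4) = 3 + 15/4 = 27/4)
d(h, o) = 27/4 + h + o (d(h, o) = (h + o) + 27/4 = 27/4 + h + o)
-1024*(-940 + d(7, -31)) = -1024*(-940 + (27/4 + 7 - 31)) = -1024*(-940 - 69/4) = -1024*(-3829/4) = 980224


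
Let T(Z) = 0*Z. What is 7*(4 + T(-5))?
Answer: 28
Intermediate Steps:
T(Z) = 0
7*(4 + T(-5)) = 7*(4 + 0) = 7*4 = 28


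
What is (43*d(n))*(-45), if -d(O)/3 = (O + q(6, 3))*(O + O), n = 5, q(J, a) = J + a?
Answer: 812700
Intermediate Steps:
d(O) = -6*O*(9 + O) (d(O) = -3*(O + (6 + 3))*(O + O) = -3*(O + 9)*2*O = -3*(9 + O)*2*O = -6*O*(9 + O))
(43*d(n))*(-45) = (43*(-6*5*(9 + 5)))*(-45) = (43*(-6*5*14))*(-45) = (43*(-420))*(-45) = -18060*(-45) = 812700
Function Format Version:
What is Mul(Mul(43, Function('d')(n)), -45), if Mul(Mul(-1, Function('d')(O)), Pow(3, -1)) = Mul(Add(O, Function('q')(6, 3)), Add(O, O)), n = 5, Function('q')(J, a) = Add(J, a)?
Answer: 812700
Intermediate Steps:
Function('d')(O) = Mul(-6, O, Add(9, O)) (Function('d')(O) = Mul(-3, Mul(Add(O, Add(6, 3)), Add(O, O))) = Mul(-3, Mul(Add(O, 9), Mul(2, O))) = Mul(-3, Mul(Add(9, O), Mul(2, O))) = Mul(-3, Mul(2, O, Add(9, O))) = Mul(-6, O, Add(9, O)))
Mul(Mul(43, Function('d')(n)), -45) = Mul(Mul(43, Mul(-6, 5, Add(9, 5))), -45) = Mul(Mul(43, Mul(-6, 5, 14)), -45) = Mul(Mul(43, -420), -45) = Mul(-18060, -45) = 812700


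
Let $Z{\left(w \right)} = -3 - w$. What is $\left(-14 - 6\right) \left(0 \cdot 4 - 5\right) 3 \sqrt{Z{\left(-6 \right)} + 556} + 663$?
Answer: $663 + 300 \sqrt{559} \approx 7756.0$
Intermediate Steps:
$\left(-14 - 6\right) \left(0 \cdot 4 - 5\right) 3 \sqrt{Z{\left(-6 \right)} + 556} + 663 = \left(-14 - 6\right) \left(0 \cdot 4 - 5\right) 3 \sqrt{\left(-3 - -6\right) + 556} + 663 = - 20 \left(0 - 5\right) 3 \sqrt{\left(-3 + 6\right) + 556} + 663 = - 20 \left(\left(-5\right) 3\right) \sqrt{3 + 556} + 663 = \left(-20\right) \left(-15\right) \sqrt{559} + 663 = 300 \sqrt{559} + 663 = 663 + 300 \sqrt{559}$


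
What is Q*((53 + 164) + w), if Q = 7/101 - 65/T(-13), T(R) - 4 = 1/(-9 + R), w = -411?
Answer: 27901274/8787 ≈ 3175.3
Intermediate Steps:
T(R) = 4 + 1/(-9 + R)
Q = -143821/8787 (Q = 7/101 - 65*(-9 - 13)/(-35 + 4*(-13)) = 7*(1/101) - 65*(-22/(-35 - 52)) = 7/101 - 65/((-1/22*(-87))) = 7/101 - 65/87/22 = 7/101 - 65*22/87 = 7/101 - 1430/87 = -143821/8787 ≈ -16.367)
Q*((53 + 164) + w) = -143821*((53 + 164) - 411)/8787 = -143821*(217 - 411)/8787 = -143821/8787*(-194) = 27901274/8787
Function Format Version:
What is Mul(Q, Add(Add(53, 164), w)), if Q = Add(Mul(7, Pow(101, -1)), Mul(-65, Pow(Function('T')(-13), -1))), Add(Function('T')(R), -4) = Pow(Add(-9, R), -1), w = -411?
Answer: Rational(27901274, 8787) ≈ 3175.3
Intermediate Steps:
Function('T')(R) = Add(4, Pow(Add(-9, R), -1))
Q = Rational(-143821, 8787) (Q = Add(Mul(7, Pow(101, -1)), Mul(-65, Pow(Mul(Pow(Add(-9, -13), -1), Add(-35, Mul(4, -13))), -1))) = Add(Mul(7, Rational(1, 101)), Mul(-65, Pow(Mul(Pow(-22, -1), Add(-35, -52)), -1))) = Add(Rational(7, 101), Mul(-65, Pow(Mul(Rational(-1, 22), -87), -1))) = Add(Rational(7, 101), Mul(-65, Pow(Rational(87, 22), -1))) = Add(Rational(7, 101), Mul(-65, Rational(22, 87))) = Add(Rational(7, 101), Rational(-1430, 87)) = Rational(-143821, 8787) ≈ -16.367)
Mul(Q, Add(Add(53, 164), w)) = Mul(Rational(-143821, 8787), Add(Add(53, 164), -411)) = Mul(Rational(-143821, 8787), Add(217, -411)) = Mul(Rational(-143821, 8787), -194) = Rational(27901274, 8787)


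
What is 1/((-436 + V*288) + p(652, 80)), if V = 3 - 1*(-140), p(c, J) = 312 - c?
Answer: 1/40408 ≈ 2.4748e-5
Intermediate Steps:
V = 143 (V = 3 + 140 = 143)
1/((-436 + V*288) + p(652, 80)) = 1/((-436 + 143*288) + (312 - 1*652)) = 1/((-436 + 41184) + (312 - 652)) = 1/(40748 - 340) = 1/40408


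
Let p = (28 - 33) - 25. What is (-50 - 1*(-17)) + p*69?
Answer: -2103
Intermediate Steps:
p = -30 (p = -5 - 25 = -30)
(-50 - 1*(-17)) + p*69 = (-50 - 1*(-17)) - 30*69 = (-50 + 17) - 2070 = -33 - 2070 = -2103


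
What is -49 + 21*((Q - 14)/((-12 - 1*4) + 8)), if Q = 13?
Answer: -371/8 ≈ -46.375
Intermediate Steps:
-49 + 21*((Q - 14)/((-12 - 1*4) + 8)) = -49 + 21*((13 - 14)/((-12 - 1*4) + 8)) = -49 + 21*(-1/((-12 - 4) + 8)) = -49 + 21*(-1/(-16 + 8)) = -49 + 21*(-1/(-8)) = -49 + 21*(-1*(-⅛)) = -49 + 21*(⅛) = -49 + 21/8 = -371/8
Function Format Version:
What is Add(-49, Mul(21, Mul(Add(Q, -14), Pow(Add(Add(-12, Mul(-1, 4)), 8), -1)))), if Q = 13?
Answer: Rational(-371, 8) ≈ -46.375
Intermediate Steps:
Add(-49, Mul(21, Mul(Add(Q, -14), Pow(Add(Add(-12, Mul(-1, 4)), 8), -1)))) = Add(-49, Mul(21, Mul(Add(13, -14), Pow(Add(Add(-12, Mul(-1, 4)), 8), -1)))) = Add(-49, Mul(21, Mul(-1, Pow(Add(Add(-12, -4), 8), -1)))) = Add(-49, Mul(21, Mul(-1, Pow(Add(-16, 8), -1)))) = Add(-49, Mul(21, Mul(-1, Pow(-8, -1)))) = Add(-49, Mul(21, Mul(-1, Rational(-1, 8)))) = Add(-49, Mul(21, Rational(1, 8))) = Add(-49, Rational(21, 8)) = Rational(-371, 8)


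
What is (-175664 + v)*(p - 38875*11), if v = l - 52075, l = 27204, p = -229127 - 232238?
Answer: 178273609650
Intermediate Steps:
p = -461365
v = -24871 (v = 27204 - 52075 = -24871)
(-175664 + v)*(p - 38875*11) = (-175664 - 24871)*(-461365 - 38875*11) = -200535*(-461365 - 427625) = -200535*(-888990) = 178273609650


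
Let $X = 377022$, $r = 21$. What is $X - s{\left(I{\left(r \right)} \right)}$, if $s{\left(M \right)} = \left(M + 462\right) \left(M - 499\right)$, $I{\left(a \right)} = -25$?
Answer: $606010$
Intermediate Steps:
$s{\left(M \right)} = \left(-499 + M\right) \left(462 + M\right)$ ($s{\left(M \right)} = \left(462 + M\right) \left(-499 + M\right) = \left(-499 + M\right) \left(462 + M\right)$)
$X - s{\left(I{\left(r \right)} \right)} = 377022 - \left(-230538 + \left(-25\right)^{2} - -925\right) = 377022 - \left(-230538 + 625 + 925\right) = 377022 - -228988 = 377022 + 228988 = 606010$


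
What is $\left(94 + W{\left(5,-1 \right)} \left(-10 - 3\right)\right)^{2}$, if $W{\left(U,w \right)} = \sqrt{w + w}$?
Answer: $8498 - 2444 i \sqrt{2} \approx 8498.0 - 3456.3 i$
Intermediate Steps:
$W{\left(U,w \right)} = \sqrt{2} \sqrt{w}$ ($W{\left(U,w \right)} = \sqrt{2 w} = \sqrt{2} \sqrt{w}$)
$\left(94 + W{\left(5,-1 \right)} \left(-10 - 3\right)\right)^{2} = \left(94 + \sqrt{2} \sqrt{-1} \left(-10 - 3\right)\right)^{2} = \left(94 + \sqrt{2} i \left(-13\right)\right)^{2} = \left(94 + i \sqrt{2} \left(-13\right)\right)^{2} = \left(94 - 13 i \sqrt{2}\right)^{2}$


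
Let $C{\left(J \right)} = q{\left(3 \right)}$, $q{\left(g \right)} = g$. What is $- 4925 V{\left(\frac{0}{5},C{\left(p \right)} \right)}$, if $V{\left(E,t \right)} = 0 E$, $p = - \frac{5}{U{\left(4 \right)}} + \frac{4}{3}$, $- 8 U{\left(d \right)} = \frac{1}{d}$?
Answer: $0$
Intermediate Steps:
$U{\left(d \right)} = - \frac{1}{8 d}$
$p = \frac{484}{3}$ ($p = - \frac{5}{\left(- \frac{1}{8}\right) \frac{1}{4}} + \frac{4}{3} = - \frac{5}{\left(- \frac{1}{8}\right) \frac{1}{4}} + 4 \cdot \frac{1}{3} = - \frac{5}{- \frac{1}{32}} + \frac{4}{3} = \left(-5\right) \left(-32\right) + \frac{4}{3} = 160 + \frac{4}{3} = \frac{484}{3} \approx 161.33$)
$C{\left(J \right)} = 3$
$V{\left(E,t \right)} = 0$
$- 4925 V{\left(\frac{0}{5},C{\left(p \right)} \right)} = \left(-4925\right) 0 = 0$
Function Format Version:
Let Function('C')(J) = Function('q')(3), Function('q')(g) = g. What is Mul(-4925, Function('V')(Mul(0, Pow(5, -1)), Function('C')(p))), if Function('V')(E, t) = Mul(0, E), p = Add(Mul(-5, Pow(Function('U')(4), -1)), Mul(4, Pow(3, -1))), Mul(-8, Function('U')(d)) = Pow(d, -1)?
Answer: 0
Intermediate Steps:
Function('U')(d) = Mul(Rational(-1, 8), Pow(d, -1))
p = Rational(484, 3) (p = Add(Mul(-5, Pow(Mul(Rational(-1, 8), Pow(4, -1)), -1)), Mul(4, Pow(3, -1))) = Add(Mul(-5, Pow(Mul(Rational(-1, 8), Rational(1, 4)), -1)), Mul(4, Rational(1, 3))) = Add(Mul(-5, Pow(Rational(-1, 32), -1)), Rational(4, 3)) = Add(Mul(-5, -32), Rational(4, 3)) = Add(160, Rational(4, 3)) = Rational(484, 3) ≈ 161.33)
Function('C')(J) = 3
Function('V')(E, t) = 0
Mul(-4925, Function('V')(Mul(0, Pow(5, -1)), Function('C')(p))) = Mul(-4925, 0) = 0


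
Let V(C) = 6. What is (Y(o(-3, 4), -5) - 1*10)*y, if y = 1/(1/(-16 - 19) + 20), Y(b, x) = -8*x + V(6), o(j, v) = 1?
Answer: 420/233 ≈ 1.8026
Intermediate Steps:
Y(b, x) = 6 - 8*x (Y(b, x) = -8*x + 6 = 6 - 8*x)
y = 35/699 (y = 1/(1/(-35) + 20) = 1/(-1/35 + 20) = 1/(699/35) = 35/699 ≈ 0.050072)
(Y(o(-3, 4), -5) - 1*10)*y = ((6 - 8*(-5)) - 1*10)*(35/699) = ((6 + 40) - 10)*(35/699) = (46 - 10)*(35/699) = 36*(35/699) = 420/233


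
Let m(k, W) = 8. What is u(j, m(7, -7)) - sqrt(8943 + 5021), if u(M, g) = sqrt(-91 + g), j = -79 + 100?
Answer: -2*sqrt(3491) + I*sqrt(83) ≈ -118.17 + 9.1104*I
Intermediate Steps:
j = 21
u(j, m(7, -7)) - sqrt(8943 + 5021) = sqrt(-91 + 8) - sqrt(8943 + 5021) = sqrt(-83) - sqrt(13964) = I*sqrt(83) - 2*sqrt(3491) = -2*sqrt(3491) + I*sqrt(83)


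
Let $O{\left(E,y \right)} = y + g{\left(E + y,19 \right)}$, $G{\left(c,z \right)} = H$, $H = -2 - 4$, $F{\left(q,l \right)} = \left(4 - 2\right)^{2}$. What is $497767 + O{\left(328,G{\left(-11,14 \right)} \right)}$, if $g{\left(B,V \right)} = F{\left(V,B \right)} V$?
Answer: $497837$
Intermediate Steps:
$F{\left(q,l \right)} = 4$ ($F{\left(q,l \right)} = 2^{2} = 4$)
$g{\left(B,V \right)} = 4 V$
$H = -6$ ($H = -2 - 4 = -6$)
$G{\left(c,z \right)} = -6$
$O{\left(E,y \right)} = 76 + y$ ($O{\left(E,y \right)} = y + 4 \cdot 19 = y + 76 = 76 + y$)
$497767 + O{\left(328,G{\left(-11,14 \right)} \right)} = 497767 + \left(76 - 6\right) = 497767 + 70 = 497837$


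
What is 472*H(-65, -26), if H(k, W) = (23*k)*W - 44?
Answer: 18325872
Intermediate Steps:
H(k, W) = -44 + 23*W*k (H(k, W) = 23*W*k - 44 = -44 + 23*W*k)
472*H(-65, -26) = 472*(-44 + 23*(-26)*(-65)) = 472*(-44 + 38870) = 472*38826 = 18325872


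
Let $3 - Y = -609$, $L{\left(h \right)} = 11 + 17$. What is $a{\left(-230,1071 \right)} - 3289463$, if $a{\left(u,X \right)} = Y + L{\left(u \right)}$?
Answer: $-3288823$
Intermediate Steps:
$L{\left(h \right)} = 28$
$Y = 612$ ($Y = 3 - -609 = 3 + 609 = 612$)
$a{\left(u,X \right)} = 640$ ($a{\left(u,X \right)} = 612 + 28 = 640$)
$a{\left(-230,1071 \right)} - 3289463 = 640 - 3289463 = -3288823$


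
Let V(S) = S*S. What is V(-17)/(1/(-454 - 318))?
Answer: -223108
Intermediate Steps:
V(S) = S²
V(-17)/(1/(-454 - 318)) = (-17)²/(1/(-454 - 318)) = 289/(1/(-772)) = 289/(-1/772) = 289*(-772) = -223108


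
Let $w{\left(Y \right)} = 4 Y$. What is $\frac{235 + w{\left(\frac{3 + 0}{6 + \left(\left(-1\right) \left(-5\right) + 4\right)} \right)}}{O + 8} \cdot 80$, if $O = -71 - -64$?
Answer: $18864$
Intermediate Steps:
$O = -7$ ($O = -71 + 64 = -7$)
$\frac{235 + w{\left(\frac{3 + 0}{6 + \left(\left(-1\right) \left(-5\right) + 4\right)} \right)}}{O + 8} \cdot 80 = \frac{235 + 4 \frac{3 + 0}{6 + \left(\left(-1\right) \left(-5\right) + 4\right)}}{-7 + 8} \cdot 80 = \frac{235 + 4 \frac{3}{6 + \left(5 + 4\right)}}{1} \cdot 80 = \left(235 + 4 \frac{3}{6 + 9}\right) 1 \cdot 80 = \left(235 + 4 \cdot \frac{3}{15}\right) 1 \cdot 80 = \left(235 + 4 \cdot 3 \cdot \frac{1}{15}\right) 1 \cdot 80 = \left(235 + 4 \cdot \frac{1}{5}\right) 1 \cdot 80 = \left(235 + \frac{4}{5}\right) 1 \cdot 80 = \frac{1179}{5} \cdot 1 \cdot 80 = \frac{1179}{5} \cdot 80 = 18864$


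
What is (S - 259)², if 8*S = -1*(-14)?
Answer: 1058841/16 ≈ 66178.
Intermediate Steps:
S = 7/4 (S = (-1*(-14))/8 = (⅛)*14 = 7/4 ≈ 1.7500)
(S - 259)² = (7/4 - 259)² = (-1029/4)² = 1058841/16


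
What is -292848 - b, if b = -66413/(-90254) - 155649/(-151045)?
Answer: -3992249673141071/13632415430 ≈ -2.9285e+5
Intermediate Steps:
b = 24079296431/13632415430 (b = -66413*(-1/90254) - 155649*(-1/151045) = 66413/90254 + 155649/151045 = 24079296431/13632415430 ≈ 1.7663)
-292848 - b = -292848 - 1*24079296431/13632415430 = -292848 - 24079296431/13632415430 = -3992249673141071/13632415430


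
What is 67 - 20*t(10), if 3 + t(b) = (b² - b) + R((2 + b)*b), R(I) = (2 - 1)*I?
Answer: -4073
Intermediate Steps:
R(I) = I (R(I) = 1*I = I)
t(b) = -3 + b² - b + b*(2 + b) (t(b) = -3 + ((b² - b) + (2 + b)*b) = -3 + ((b² - b) + b*(2 + b)) = -3 + (b² - b + b*(2 + b)) = -3 + b² - b + b*(2 + b))
67 - 20*t(10) = 67 - 20*(-3 + 10 + 2*10²) = 67 - 20*(-3 + 10 + 2*100) = 67 - 20*(-3 + 10 + 200) = 67 - 20*207 = 67 - 4140 = -4073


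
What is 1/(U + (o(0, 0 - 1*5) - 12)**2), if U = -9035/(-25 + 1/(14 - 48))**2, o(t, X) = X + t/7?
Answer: 724201/198849629 ≈ 0.0036420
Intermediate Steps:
o(t, X) = X + t/7 (o(t, X) = X + t*(1/7) = X + t/7)
U = -10444460/724201 (U = -9035/(-25 + 1/(-34))**2 = -9035/(-25 - 1/34)**2 = -9035/((-851/34)**2) = -9035/724201/1156 = -9035*1156/724201 = -10444460/724201 ≈ -14.422)
1/(U + (o(0, 0 - 1*5) - 12)**2) = 1/(-10444460/724201 + (((0 - 1*5) + (1/7)*0) - 12)**2) = 1/(-10444460/724201 + (((0 - 5) + 0) - 12)**2) = 1/(-10444460/724201 + ((-5 + 0) - 12)**2) = 1/(-10444460/724201 + (-5 - 12)**2) = 1/(-10444460/724201 + (-17)**2) = 1/(-10444460/724201 + 289) = 1/(198849629/724201) = 724201/198849629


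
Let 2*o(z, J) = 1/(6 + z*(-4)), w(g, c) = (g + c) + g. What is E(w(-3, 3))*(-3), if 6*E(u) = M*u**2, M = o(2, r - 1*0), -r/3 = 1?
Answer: 9/8 ≈ 1.1250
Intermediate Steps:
r = -3 (r = -3*1 = -3)
w(g, c) = c + 2*g (w(g, c) = (c + g) + g = c + 2*g)
o(z, J) = 1/(2*(6 - 4*z)) (o(z, J) = 1/(2*(6 + z*(-4))) = 1/(2*(6 - 4*z)))
M = -1/4 (M = -1/(-12 + 8*2) = -1/(-12 + 16) = -1/4 ≈ -0.25000)
E(u) = -u**2/24 (E(u) = (-u**2/4)/6 = -u**2/24)
E(w(-3, 3))*(-3) = -(3 + 2*(-3))**2/24*(-3) = -(3 - 6)**2/24*(-3) = -1/24*(-3)**2*(-3) = -1/24*9*(-3) = -3/8*(-3) = 9/8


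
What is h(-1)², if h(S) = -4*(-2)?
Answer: 64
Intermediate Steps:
h(S) = 8
h(-1)² = 8² = 64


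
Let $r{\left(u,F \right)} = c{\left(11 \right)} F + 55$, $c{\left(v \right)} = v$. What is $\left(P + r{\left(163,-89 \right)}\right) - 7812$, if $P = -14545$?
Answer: $-23281$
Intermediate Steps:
$r{\left(u,F \right)} = 55 + 11 F$ ($r{\left(u,F \right)} = 11 F + 55 = 55 + 11 F$)
$\left(P + r{\left(163,-89 \right)}\right) - 7812 = \left(-14545 + \left(55 + 11 \left(-89\right)\right)\right) - 7812 = \left(-14545 + \left(55 - 979\right)\right) - 7812 = \left(-14545 - 924\right) - 7812 = -15469 - 7812 = -23281$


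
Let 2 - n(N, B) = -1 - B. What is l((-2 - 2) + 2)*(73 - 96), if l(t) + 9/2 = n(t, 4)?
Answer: -115/2 ≈ -57.500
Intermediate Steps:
n(N, B) = 3 + B (n(N, B) = 2 - (-1 - B) = 2 + (1 + B) = 3 + B)
l(t) = 5/2 (l(t) = -9/2 + (3 + 4) = -9/2 + 7 = 5/2)
l((-2 - 2) + 2)*(73 - 96) = 5*(73 - 96)/2 = (5/2)*(-23) = -115/2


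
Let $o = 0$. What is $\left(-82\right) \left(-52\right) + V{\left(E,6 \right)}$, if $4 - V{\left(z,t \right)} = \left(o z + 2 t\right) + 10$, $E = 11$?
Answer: $4246$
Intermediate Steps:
$V{\left(z,t \right)} = -6 - 2 t$ ($V{\left(z,t \right)} = 4 - \left(\left(0 z + 2 t\right) + 10\right) = 4 - \left(\left(0 + 2 t\right) + 10\right) = 4 - \left(2 t + 10\right) = 4 - \left(10 + 2 t\right) = -6 - 2 t$)
$\left(-82\right) \left(-52\right) + V{\left(E,6 \right)} = \left(-82\right) \left(-52\right) - 18 = 4264 - 18 = 4246$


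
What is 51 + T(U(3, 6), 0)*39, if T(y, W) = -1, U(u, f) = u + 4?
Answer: 12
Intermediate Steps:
U(u, f) = 4 + u
51 + T(U(3, 6), 0)*39 = 51 - 1*39 = 51 - 39 = 12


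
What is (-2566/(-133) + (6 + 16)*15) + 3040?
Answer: 450776/133 ≈ 3389.3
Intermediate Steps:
(-2566/(-133) + (6 + 16)*15) + 3040 = (-2566*(-1/133) + 22*15) + 3040 = (2566/133 + 330) + 3040 = 46456/133 + 3040 = 450776/133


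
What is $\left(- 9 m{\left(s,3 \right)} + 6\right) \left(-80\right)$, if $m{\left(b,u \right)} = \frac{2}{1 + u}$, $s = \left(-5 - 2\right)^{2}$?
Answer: $-120$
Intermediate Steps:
$s = 49$ ($s = \left(-7\right)^{2} = 49$)
$\left(- 9 m{\left(s,3 \right)} + 6\right) \left(-80\right) = \left(- 9 \frac{2}{1 + 3} + 6\right) \left(-80\right) = \left(- 9 \cdot \frac{2}{4} + 6\right) \left(-80\right) = \left(- 9 \cdot 2 \cdot \frac{1}{4} + 6\right) \left(-80\right) = \left(\left(-9\right) \frac{1}{2} + 6\right) \left(-80\right) = \left(- \frac{9}{2} + 6\right) \left(-80\right) = \frac{3}{2} \left(-80\right) = -120$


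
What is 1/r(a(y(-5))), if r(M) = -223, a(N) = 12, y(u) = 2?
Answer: -1/223 ≈ -0.0044843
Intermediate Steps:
1/r(a(y(-5))) = 1/(-223) = -1/223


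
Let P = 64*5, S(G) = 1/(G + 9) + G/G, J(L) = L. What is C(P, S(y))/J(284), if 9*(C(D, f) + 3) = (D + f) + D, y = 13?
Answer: 1501/6248 ≈ 0.24024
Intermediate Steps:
S(G) = 1 + 1/(9 + G) (S(G) = 1/(9 + G) + 1 = 1 + 1/(9 + G))
P = 320
C(D, f) = -3 + f/9 + 2*D/9 (C(D, f) = -3 + ((D + f) + D)/9 = -3 + (f + 2*D)/9 = -3 + (f/9 + 2*D/9) = -3 + f/9 + 2*D/9)
C(P, S(y))/J(284) = (-3 + ((10 + 13)/(9 + 13))/9 + (2/9)*320)/284 = (-3 + (23/22)/9 + 640/9)*(1/284) = (-3 + ((1/22)*23)/9 + 640/9)*(1/284) = (-3 + (⅑)*(23/22) + 640/9)*(1/284) = (-3 + 23/198 + 640/9)*(1/284) = (1501/22)*(1/284) = 1501/6248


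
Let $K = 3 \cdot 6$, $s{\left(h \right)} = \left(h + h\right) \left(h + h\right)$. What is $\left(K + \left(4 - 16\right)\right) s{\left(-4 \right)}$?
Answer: $384$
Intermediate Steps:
$s{\left(h \right)} = 4 h^{2}$ ($s{\left(h \right)} = 2 h 2 h = 4 h^{2}$)
$K = 18$
$\left(K + \left(4 - 16\right)\right) s{\left(-4 \right)} = \left(18 + \left(4 - 16\right)\right) 4 \left(-4\right)^{2} = \left(18 + \left(4 - 16\right)\right) 4 \cdot 16 = \left(18 - 12\right) 64 = 6 \cdot 64 = 384$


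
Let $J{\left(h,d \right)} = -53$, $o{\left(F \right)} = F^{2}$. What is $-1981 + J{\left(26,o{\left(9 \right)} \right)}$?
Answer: $-2034$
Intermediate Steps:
$-1981 + J{\left(26,o{\left(9 \right)} \right)} = -1981 - 53 = -2034$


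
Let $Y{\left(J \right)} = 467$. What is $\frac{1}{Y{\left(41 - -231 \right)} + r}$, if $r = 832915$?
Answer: $\frac{1}{833382} \approx 1.1999 \cdot 10^{-6}$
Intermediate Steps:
$\frac{1}{Y{\left(41 - -231 \right)} + r} = \frac{1}{467 + 832915} = \frac{1}{833382}$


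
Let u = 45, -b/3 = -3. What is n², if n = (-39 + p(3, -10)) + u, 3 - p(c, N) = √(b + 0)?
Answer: 36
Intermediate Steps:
b = 9 (b = -3*(-3) = 9)
p(c, N) = 0 (p(c, N) = 3 - √(9 + 0) = 3 - √9 = 3 - 1*3 = 3 - 3 = 0)
n = 6 (n = (-39 + 0) + 45 = -39 + 45 = 6)
n² = 6² = 36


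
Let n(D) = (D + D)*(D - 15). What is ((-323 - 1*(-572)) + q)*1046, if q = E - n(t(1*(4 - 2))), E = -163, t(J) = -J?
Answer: 18828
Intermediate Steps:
n(D) = 2*D*(-15 + D) (n(D) = (2*D)*(-15 + D) = 2*D*(-15 + D))
q = -231 (q = -163 - 2*(-(4 - 2))*(-15 - (4 - 2)) = -163 - 2*(-2)*(-15 - 2) = -163 - 2*(-2)*(-17) = -163 - 1*68 = -163 - 68 = -231)
((-323 - 1*(-572)) + q)*1046 = ((-323 - 1*(-572)) - 231)*1046 = ((-323 + 572) - 231)*1046 = (249 - 231)*1046 = 18*1046 = 18828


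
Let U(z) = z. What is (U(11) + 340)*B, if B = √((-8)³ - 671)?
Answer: 4563*I*√7 ≈ 12073.0*I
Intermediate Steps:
B = 13*I*√7 (B = √(-512 - 671) = √(-1183) = 13*I*√7 ≈ 34.395*I)
(U(11) + 340)*B = (11 + 340)*(13*I*√7) = 351*(13*I*√7) = 4563*I*√7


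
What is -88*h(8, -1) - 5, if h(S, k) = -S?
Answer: 699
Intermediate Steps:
-88*h(8, -1) - 5 = -(-88)*8 - 5 = -88*(-8) - 5 = 704 - 5 = 699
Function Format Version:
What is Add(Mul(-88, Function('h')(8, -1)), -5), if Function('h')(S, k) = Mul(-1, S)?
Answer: 699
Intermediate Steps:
Add(Mul(-88, Function('h')(8, -1)), -5) = Add(Mul(-88, Mul(-1, 8)), -5) = Add(Mul(-88, -8), -5) = Add(704, -5) = 699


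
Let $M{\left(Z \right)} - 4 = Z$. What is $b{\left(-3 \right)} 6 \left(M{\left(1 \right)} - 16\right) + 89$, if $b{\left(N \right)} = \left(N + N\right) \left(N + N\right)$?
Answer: $-2287$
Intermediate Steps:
$M{\left(Z \right)} = 4 + Z$
$b{\left(N \right)} = 4 N^{2}$ ($b{\left(N \right)} = 2 N 2 N = 4 N^{2}$)
$b{\left(-3 \right)} 6 \left(M{\left(1 \right)} - 16\right) + 89 = 4 \left(-3\right)^{2} \cdot 6 \left(\left(4 + 1\right) - 16\right) + 89 = 4 \cdot 9 \cdot 6 \left(5 - 16\right) + 89 = 36 \cdot 6 \left(-11\right) + 89 = 216 \left(-11\right) + 89 = -2376 + 89 = -2287$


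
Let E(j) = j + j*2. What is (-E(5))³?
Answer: -3375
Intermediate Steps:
E(j) = 3*j (E(j) = j + 2*j = 3*j)
(-E(5))³ = (-3*5)³ = (-1*15)³ = (-15)³ = -3375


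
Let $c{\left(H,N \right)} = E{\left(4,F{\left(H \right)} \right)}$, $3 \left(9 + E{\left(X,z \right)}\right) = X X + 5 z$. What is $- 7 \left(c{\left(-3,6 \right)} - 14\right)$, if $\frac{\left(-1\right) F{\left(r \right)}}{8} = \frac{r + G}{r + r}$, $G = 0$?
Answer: $\frac{511}{3} \approx 170.33$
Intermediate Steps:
$F{\left(r \right)} = -4$ ($F{\left(r \right)} = - 8 \frac{r + 0}{r + r} = - 8 \frac{r}{2 r} = - 8 r \frac{1}{2 r} = \left(-8\right) \frac{1}{2} = -4$)
$E{\left(X,z \right)} = -9 + \frac{X^{2}}{3} + \frac{5 z}{3}$ ($E{\left(X,z \right)} = -9 + \frac{X X + 5 z}{3} = -9 + \frac{X^{2} + 5 z}{3} = -9 + \left(\frac{X^{2}}{3} + \frac{5 z}{3}\right) = -9 + \frac{X^{2}}{3} + \frac{5 z}{3}$)
$c{\left(H,N \right)} = - \frac{31}{3}$ ($c{\left(H,N \right)} = -9 + \frac{4^{2}}{3} + \frac{5}{3} \left(-4\right) = -9 + \frac{1}{3} \cdot 16 - \frac{20}{3} = -9 + \frac{16}{3} - \frac{20}{3} = - \frac{31}{3}$)
$- 7 \left(c{\left(-3,6 \right)} - 14\right) = - 7 \left(- \frac{31}{3} - 14\right) = \left(-7\right) \left(- \frac{73}{3}\right) = \frac{511}{3}$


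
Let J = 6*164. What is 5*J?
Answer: 4920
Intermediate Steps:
J = 984
5*J = 5*984 = 4920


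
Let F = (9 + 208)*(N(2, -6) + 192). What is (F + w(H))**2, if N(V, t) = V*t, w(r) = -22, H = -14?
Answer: 1523965444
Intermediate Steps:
F = 39060 (F = (9 + 208)*(2*(-6) + 192) = 217*(-12 + 192) = 217*180 = 39060)
(F + w(H))**2 = (39060 - 22)**2 = 39038**2 = 1523965444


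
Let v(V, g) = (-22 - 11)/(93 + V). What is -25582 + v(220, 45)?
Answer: -8007199/313 ≈ -25582.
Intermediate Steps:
v(V, g) = -33/(93 + V)
-25582 + v(220, 45) = -25582 - 33/(93 + 220) = -25582 - 33/313 = -8007199/313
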